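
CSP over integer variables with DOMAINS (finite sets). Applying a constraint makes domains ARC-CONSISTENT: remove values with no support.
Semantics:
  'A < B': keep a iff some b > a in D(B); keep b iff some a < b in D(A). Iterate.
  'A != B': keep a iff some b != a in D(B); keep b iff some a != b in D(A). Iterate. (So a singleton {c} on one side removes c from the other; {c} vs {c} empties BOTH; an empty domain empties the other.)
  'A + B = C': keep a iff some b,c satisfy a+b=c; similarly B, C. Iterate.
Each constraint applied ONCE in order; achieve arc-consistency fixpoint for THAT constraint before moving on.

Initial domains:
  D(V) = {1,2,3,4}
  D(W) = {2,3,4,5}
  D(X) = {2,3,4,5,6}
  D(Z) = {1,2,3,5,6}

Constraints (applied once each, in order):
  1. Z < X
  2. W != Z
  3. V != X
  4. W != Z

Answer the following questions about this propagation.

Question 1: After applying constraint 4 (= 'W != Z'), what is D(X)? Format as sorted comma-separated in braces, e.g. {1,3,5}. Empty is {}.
Constraint 1 (Z < X) on D(Z)={1,2,3,5,6} D(X)={2,3,4,5,6}: Z {1,2,3,5,6}->{1,2,3,5}
Constraint 2 (W != Z) on D(W)={2,3,4,5} D(Z)={1,2,3,5}: no change
Constraint 3 (V != X) on D(V)={1,2,3,4} D(X)={2,3,4,5,6}: no change
Constraint 4 (W != Z) on D(W)={2,3,4,5} D(Z)={1,2,3,5}: no change
So after constraint 4: D(X) = {2,3,4,5,6}

Answer: {2,3,4,5,6}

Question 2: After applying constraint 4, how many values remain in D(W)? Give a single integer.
Constraint 1 (Z < X) on D(Z)={1,2,3,5,6} D(X)={2,3,4,5,6}: Z {1,2,3,5,6}->{1,2,3,5}
Constraint 2 (W != Z) on D(W)={2,3,4,5} D(Z)={1,2,3,5}: no change
Constraint 3 (V != X) on D(V)={1,2,3,4} D(X)={2,3,4,5,6}: no change
Constraint 4 (W != Z) on D(W)={2,3,4,5} D(Z)={1,2,3,5}: no change
So after constraint 4: D(W)={2,3,4,5}, size = 4

Answer: 4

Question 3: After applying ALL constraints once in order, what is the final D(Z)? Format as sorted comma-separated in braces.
Answer: {1,2,3,5}

Derivation:
Constraint 1 (Z < X) on D(Z)={1,2,3,5,6} D(X)={2,3,4,5,6}: Z {1,2,3,5,6}->{1,2,3,5}
Constraint 2 (W != Z) on D(W)={2,3,4,5} D(Z)={1,2,3,5}: no change
Constraint 3 (V != X) on D(V)={1,2,3,4} D(X)={2,3,4,5,6}: no change
Constraint 4 (W != Z) on D(W)={2,3,4,5} D(Z)={1,2,3,5}: no change
So after all 4 constraints: D(Z) = {1,2,3,5}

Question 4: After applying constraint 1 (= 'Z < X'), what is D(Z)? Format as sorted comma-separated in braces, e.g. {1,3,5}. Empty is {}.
Constraint 1 (Z < X) on D(Z)={1,2,3,5,6} D(X)={2,3,4,5,6}: Z {1,2,3,5,6}->{1,2,3,5}
So after constraint 1: D(Z) = {1,2,3,5}

Answer: {1,2,3,5}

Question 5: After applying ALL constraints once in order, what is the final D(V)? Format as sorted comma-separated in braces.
Constraint 1 (Z < X) on D(Z)={1,2,3,5,6} D(X)={2,3,4,5,6}: Z {1,2,3,5,6}->{1,2,3,5}
Constraint 2 (W != Z) on D(W)={2,3,4,5} D(Z)={1,2,3,5}: no change
Constraint 3 (V != X) on D(V)={1,2,3,4} D(X)={2,3,4,5,6}: no change
Constraint 4 (W != Z) on D(W)={2,3,4,5} D(Z)={1,2,3,5}: no change
So after all 4 constraints: D(V) = {1,2,3,4}

Answer: {1,2,3,4}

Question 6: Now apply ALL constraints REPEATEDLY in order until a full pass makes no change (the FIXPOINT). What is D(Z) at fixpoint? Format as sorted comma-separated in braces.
pass 0 (initial): D(Z)={1,2,3,5,6}
pass 1: Z {1,2,3,5,6}->{1,2,3,5}
pass 2: no change
Fixpoint after 2 passes: D(Z) = {1,2,3,5}

Answer: {1,2,3,5}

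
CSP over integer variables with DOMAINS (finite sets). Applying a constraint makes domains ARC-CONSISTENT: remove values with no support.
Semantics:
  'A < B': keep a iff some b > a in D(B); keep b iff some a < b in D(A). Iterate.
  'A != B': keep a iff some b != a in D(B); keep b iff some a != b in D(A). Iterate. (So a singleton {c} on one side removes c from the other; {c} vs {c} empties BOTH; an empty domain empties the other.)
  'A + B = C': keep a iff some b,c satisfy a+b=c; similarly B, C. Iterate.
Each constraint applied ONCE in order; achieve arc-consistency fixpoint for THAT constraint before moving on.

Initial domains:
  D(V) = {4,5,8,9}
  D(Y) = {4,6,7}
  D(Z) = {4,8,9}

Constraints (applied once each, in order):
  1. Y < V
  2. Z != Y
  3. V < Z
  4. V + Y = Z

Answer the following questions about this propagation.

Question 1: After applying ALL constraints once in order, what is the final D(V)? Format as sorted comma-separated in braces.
Answer: {5}

Derivation:
Constraint 1 (Y < V) on D(Y)={4,6,7} D(V)={4,5,8,9}: V {4,5,8,9}->{5,8,9}
Constraint 2 (Z != Y) on D(Z)={4,8,9} D(Y)={4,6,7}: no change
Constraint 3 (V < Z) on D(V)={5,8,9} D(Z)={4,8,9}: V {5,8,9}->{5,8}; Z {4,8,9}->{8,9}
Constraint 4 (V + Y = Z) on D(V)={5,8} D(Y)={4,6,7} D(Z)={8,9}: V {5,8}->{5}; Y {4,6,7}->{4}; Z {8,9}->{9}
So after all 4 constraints: D(V) = {5}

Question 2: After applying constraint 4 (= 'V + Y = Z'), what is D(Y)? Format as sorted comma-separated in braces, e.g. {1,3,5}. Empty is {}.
Constraint 1 (Y < V) on D(Y)={4,6,7} D(V)={4,5,8,9}: V {4,5,8,9}->{5,8,9}
Constraint 2 (Z != Y) on D(Z)={4,8,9} D(Y)={4,6,7}: no change
Constraint 3 (V < Z) on D(V)={5,8,9} D(Z)={4,8,9}: V {5,8,9}->{5,8}; Z {4,8,9}->{8,9}
Constraint 4 (V + Y = Z) on D(V)={5,8} D(Y)={4,6,7} D(Z)={8,9}: V {5,8}->{5}; Y {4,6,7}->{4}; Z {8,9}->{9}
So after constraint 4: D(Y) = {4}

Answer: {4}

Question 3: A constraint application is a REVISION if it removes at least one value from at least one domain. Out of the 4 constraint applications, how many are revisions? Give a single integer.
Constraint 1 (Y < V) on D(Y)={4,6,7} D(V)={4,5,8,9}: V {4,5,8,9}->{5,8,9} => REVISION
Constraint 2 (Z != Y) on D(Z)={4,8,9} D(Y)={4,6,7}: no change => not a revision
Constraint 3 (V < Z) on D(V)={5,8,9} D(Z)={4,8,9}: V {5,8,9}->{5,8}; Z {4,8,9}->{8,9} => REVISION
Constraint 4 (V + Y = Z) on D(V)={5,8} D(Y)={4,6,7} D(Z)={8,9}: V {5,8}->{5}; Y {4,6,7}->{4}; Z {8,9}->{9} => REVISION
Total revisions = 3

Answer: 3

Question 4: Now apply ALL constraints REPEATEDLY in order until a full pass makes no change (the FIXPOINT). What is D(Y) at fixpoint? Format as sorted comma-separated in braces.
Answer: {4}

Derivation:
pass 0 (initial): D(Y)={4,6,7}
pass 1: V {4,5,8,9}->{5}; Y {4,6,7}->{4}; Z {4,8,9}->{9}
pass 2: no change
Fixpoint after 2 passes: D(Y) = {4}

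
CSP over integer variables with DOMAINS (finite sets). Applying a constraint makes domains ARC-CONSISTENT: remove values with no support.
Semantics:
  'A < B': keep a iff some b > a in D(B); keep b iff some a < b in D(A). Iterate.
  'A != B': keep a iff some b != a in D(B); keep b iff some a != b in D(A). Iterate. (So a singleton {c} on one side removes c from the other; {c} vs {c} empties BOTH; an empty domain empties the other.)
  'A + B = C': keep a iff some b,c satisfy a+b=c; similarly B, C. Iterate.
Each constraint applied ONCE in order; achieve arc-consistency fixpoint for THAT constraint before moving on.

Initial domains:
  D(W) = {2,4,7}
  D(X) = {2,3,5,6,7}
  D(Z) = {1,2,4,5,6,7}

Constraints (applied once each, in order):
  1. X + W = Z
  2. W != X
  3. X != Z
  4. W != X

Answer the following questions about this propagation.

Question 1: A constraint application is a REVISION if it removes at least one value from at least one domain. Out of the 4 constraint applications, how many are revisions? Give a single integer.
Answer: 1

Derivation:
Constraint 1 (X + W = Z) on D(X)={2,3,5,6,7} D(W)={2,4,7} D(Z)={1,2,4,5,6,7}: X {2,3,5,6,7}->{2,3,5}; W {2,4,7}->{2,4}; Z {1,2,4,5,6,7}->{4,5,6,7} => REVISION
Constraint 2 (W != X) on D(W)={2,4} D(X)={2,3,5}: no change => not a revision
Constraint 3 (X != Z) on D(X)={2,3,5} D(Z)={4,5,6,7}: no change => not a revision
Constraint 4 (W != X) on D(W)={2,4} D(X)={2,3,5}: no change => not a revision
Total revisions = 1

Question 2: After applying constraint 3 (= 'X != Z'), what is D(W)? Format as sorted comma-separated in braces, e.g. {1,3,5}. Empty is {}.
Constraint 1 (X + W = Z) on D(X)={2,3,5,6,7} D(W)={2,4,7} D(Z)={1,2,4,5,6,7}: X {2,3,5,6,7}->{2,3,5}; W {2,4,7}->{2,4}; Z {1,2,4,5,6,7}->{4,5,6,7}
Constraint 2 (W != X) on D(W)={2,4} D(X)={2,3,5}: no change
Constraint 3 (X != Z) on D(X)={2,3,5} D(Z)={4,5,6,7}: no change
So after constraint 3: D(W) = {2,4}

Answer: {2,4}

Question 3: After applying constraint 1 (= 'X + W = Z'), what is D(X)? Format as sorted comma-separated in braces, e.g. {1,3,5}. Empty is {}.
Answer: {2,3,5}

Derivation:
Constraint 1 (X + W = Z) on D(X)={2,3,5,6,7} D(W)={2,4,7} D(Z)={1,2,4,5,6,7}: X {2,3,5,6,7}->{2,3,5}; W {2,4,7}->{2,4}; Z {1,2,4,5,6,7}->{4,5,6,7}
So after constraint 1: D(X) = {2,3,5}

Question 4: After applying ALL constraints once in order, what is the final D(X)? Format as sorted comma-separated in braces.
Constraint 1 (X + W = Z) on D(X)={2,3,5,6,7} D(W)={2,4,7} D(Z)={1,2,4,5,6,7}: X {2,3,5,6,7}->{2,3,5}; W {2,4,7}->{2,4}; Z {1,2,4,5,6,7}->{4,5,6,7}
Constraint 2 (W != X) on D(W)={2,4} D(X)={2,3,5}: no change
Constraint 3 (X != Z) on D(X)={2,3,5} D(Z)={4,5,6,7}: no change
Constraint 4 (W != X) on D(W)={2,4} D(X)={2,3,5}: no change
So after all 4 constraints: D(X) = {2,3,5}

Answer: {2,3,5}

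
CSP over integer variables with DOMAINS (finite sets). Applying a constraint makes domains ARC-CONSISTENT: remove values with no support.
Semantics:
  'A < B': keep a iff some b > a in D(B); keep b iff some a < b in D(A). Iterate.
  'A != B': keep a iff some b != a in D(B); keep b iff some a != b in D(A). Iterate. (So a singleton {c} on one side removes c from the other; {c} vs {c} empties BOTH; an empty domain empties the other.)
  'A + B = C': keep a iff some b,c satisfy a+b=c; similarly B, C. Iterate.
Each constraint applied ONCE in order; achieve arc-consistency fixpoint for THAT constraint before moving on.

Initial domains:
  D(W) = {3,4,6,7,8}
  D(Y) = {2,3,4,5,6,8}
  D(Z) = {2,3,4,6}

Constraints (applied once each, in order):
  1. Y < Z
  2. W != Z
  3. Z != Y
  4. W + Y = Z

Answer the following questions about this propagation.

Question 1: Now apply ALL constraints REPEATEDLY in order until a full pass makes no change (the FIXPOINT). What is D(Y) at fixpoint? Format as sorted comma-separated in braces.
pass 0 (initial): D(Y)={2,3,4,5,6,8}
pass 1: W {3,4,6,7,8}->{3,4}; Y {2,3,4,5,6,8}->{2,3}; Z {2,3,4,6}->{6}
pass 2: no change
Fixpoint after 2 passes: D(Y) = {2,3}

Answer: {2,3}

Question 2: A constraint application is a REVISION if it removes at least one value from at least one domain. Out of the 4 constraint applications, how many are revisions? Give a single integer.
Constraint 1 (Y < Z) on D(Y)={2,3,4,5,6,8} D(Z)={2,3,4,6}: Y {2,3,4,5,6,8}->{2,3,4,5}; Z {2,3,4,6}->{3,4,6} => REVISION
Constraint 2 (W != Z) on D(W)={3,4,6,7,8} D(Z)={3,4,6}: no change => not a revision
Constraint 3 (Z != Y) on D(Z)={3,4,6} D(Y)={2,3,4,5}: no change => not a revision
Constraint 4 (W + Y = Z) on D(W)={3,4,6,7,8} D(Y)={2,3,4,5} D(Z)={3,4,6}: W {3,4,6,7,8}->{3,4}; Y {2,3,4,5}->{2,3}; Z {3,4,6}->{6} => REVISION
Total revisions = 2

Answer: 2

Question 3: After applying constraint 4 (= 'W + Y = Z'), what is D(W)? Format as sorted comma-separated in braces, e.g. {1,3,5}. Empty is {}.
Constraint 1 (Y < Z) on D(Y)={2,3,4,5,6,8} D(Z)={2,3,4,6}: Y {2,3,4,5,6,8}->{2,3,4,5}; Z {2,3,4,6}->{3,4,6}
Constraint 2 (W != Z) on D(W)={3,4,6,7,8} D(Z)={3,4,6}: no change
Constraint 3 (Z != Y) on D(Z)={3,4,6} D(Y)={2,3,4,5}: no change
Constraint 4 (W + Y = Z) on D(W)={3,4,6,7,8} D(Y)={2,3,4,5} D(Z)={3,4,6}: W {3,4,6,7,8}->{3,4}; Y {2,3,4,5}->{2,3}; Z {3,4,6}->{6}
So after constraint 4: D(W) = {3,4}

Answer: {3,4}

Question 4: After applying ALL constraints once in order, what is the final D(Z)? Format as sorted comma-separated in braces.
Constraint 1 (Y < Z) on D(Y)={2,3,4,5,6,8} D(Z)={2,3,4,6}: Y {2,3,4,5,6,8}->{2,3,4,5}; Z {2,3,4,6}->{3,4,6}
Constraint 2 (W != Z) on D(W)={3,4,6,7,8} D(Z)={3,4,6}: no change
Constraint 3 (Z != Y) on D(Z)={3,4,6} D(Y)={2,3,4,5}: no change
Constraint 4 (W + Y = Z) on D(W)={3,4,6,7,8} D(Y)={2,3,4,5} D(Z)={3,4,6}: W {3,4,6,7,8}->{3,4}; Y {2,3,4,5}->{2,3}; Z {3,4,6}->{6}
So after all 4 constraints: D(Z) = {6}

Answer: {6}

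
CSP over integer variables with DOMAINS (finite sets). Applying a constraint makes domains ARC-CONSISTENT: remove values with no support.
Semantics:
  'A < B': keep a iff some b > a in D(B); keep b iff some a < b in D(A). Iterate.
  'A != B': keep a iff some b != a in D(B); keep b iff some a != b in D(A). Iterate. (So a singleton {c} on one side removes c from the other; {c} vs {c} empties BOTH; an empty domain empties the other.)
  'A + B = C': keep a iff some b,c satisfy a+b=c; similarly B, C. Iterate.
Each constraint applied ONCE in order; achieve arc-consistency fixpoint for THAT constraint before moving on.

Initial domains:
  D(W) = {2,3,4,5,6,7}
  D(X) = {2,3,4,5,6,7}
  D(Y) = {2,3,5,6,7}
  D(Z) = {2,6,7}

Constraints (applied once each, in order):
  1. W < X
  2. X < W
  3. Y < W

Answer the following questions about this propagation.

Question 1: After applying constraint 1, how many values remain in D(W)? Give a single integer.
Answer: 5

Derivation:
Constraint 1 (W < X) on D(W)={2,3,4,5,6,7} D(X)={2,3,4,5,6,7}: W {2,3,4,5,6,7}->{2,3,4,5,6}; X {2,3,4,5,6,7}->{3,4,5,6,7}
So after constraint 1: D(W)={2,3,4,5,6}, size = 5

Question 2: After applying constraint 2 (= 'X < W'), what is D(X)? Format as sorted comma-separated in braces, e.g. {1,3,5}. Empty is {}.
Answer: {3,4,5}

Derivation:
Constraint 1 (W < X) on D(W)={2,3,4,5,6,7} D(X)={2,3,4,5,6,7}: W {2,3,4,5,6,7}->{2,3,4,5,6}; X {2,3,4,5,6,7}->{3,4,5,6,7}
Constraint 2 (X < W) on D(X)={3,4,5,6,7} D(W)={2,3,4,5,6}: X {3,4,5,6,7}->{3,4,5}; W {2,3,4,5,6}->{4,5,6}
So after constraint 2: D(X) = {3,4,5}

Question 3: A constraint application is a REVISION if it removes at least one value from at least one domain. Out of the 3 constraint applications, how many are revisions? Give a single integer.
Constraint 1 (W < X) on D(W)={2,3,4,5,6,7} D(X)={2,3,4,5,6,7}: W {2,3,4,5,6,7}->{2,3,4,5,6}; X {2,3,4,5,6,7}->{3,4,5,6,7} => REVISION
Constraint 2 (X < W) on D(X)={3,4,5,6,7} D(W)={2,3,4,5,6}: X {3,4,5,6,7}->{3,4,5}; W {2,3,4,5,6}->{4,5,6} => REVISION
Constraint 3 (Y < W) on D(Y)={2,3,5,6,7} D(W)={4,5,6}: Y {2,3,5,6,7}->{2,3,5} => REVISION
Total revisions = 3

Answer: 3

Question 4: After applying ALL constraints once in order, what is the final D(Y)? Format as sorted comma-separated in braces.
Answer: {2,3,5}

Derivation:
Constraint 1 (W < X) on D(W)={2,3,4,5,6,7} D(X)={2,3,4,5,6,7}: W {2,3,4,5,6,7}->{2,3,4,5,6}; X {2,3,4,5,6,7}->{3,4,5,6,7}
Constraint 2 (X < W) on D(X)={3,4,5,6,7} D(W)={2,3,4,5,6}: X {3,4,5,6,7}->{3,4,5}; W {2,3,4,5,6}->{4,5,6}
Constraint 3 (Y < W) on D(Y)={2,3,5,6,7} D(W)={4,5,6}: Y {2,3,5,6,7}->{2,3,5}
So after all 3 constraints: D(Y) = {2,3,5}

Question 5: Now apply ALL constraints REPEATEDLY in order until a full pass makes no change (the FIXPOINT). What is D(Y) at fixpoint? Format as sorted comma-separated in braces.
Answer: {}

Derivation:
pass 0 (initial): D(Y)={2,3,5,6,7}
pass 1: W {2,3,4,5,6,7}->{4,5,6}; X {2,3,4,5,6,7}->{3,4,5}; Y {2,3,5,6,7}->{2,3,5}
pass 2: W {4,5,6}->{}; X {3,4,5}->{}; Y {2,3,5}->{}
pass 3: no change
Fixpoint after 3 passes: D(Y) = {}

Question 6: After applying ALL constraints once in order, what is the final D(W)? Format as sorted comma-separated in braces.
Answer: {4,5,6}

Derivation:
Constraint 1 (W < X) on D(W)={2,3,4,5,6,7} D(X)={2,3,4,5,6,7}: W {2,3,4,5,6,7}->{2,3,4,5,6}; X {2,3,4,5,6,7}->{3,4,5,6,7}
Constraint 2 (X < W) on D(X)={3,4,5,6,7} D(W)={2,3,4,5,6}: X {3,4,5,6,7}->{3,4,5}; W {2,3,4,5,6}->{4,5,6}
Constraint 3 (Y < W) on D(Y)={2,3,5,6,7} D(W)={4,5,6}: Y {2,3,5,6,7}->{2,3,5}
So after all 3 constraints: D(W) = {4,5,6}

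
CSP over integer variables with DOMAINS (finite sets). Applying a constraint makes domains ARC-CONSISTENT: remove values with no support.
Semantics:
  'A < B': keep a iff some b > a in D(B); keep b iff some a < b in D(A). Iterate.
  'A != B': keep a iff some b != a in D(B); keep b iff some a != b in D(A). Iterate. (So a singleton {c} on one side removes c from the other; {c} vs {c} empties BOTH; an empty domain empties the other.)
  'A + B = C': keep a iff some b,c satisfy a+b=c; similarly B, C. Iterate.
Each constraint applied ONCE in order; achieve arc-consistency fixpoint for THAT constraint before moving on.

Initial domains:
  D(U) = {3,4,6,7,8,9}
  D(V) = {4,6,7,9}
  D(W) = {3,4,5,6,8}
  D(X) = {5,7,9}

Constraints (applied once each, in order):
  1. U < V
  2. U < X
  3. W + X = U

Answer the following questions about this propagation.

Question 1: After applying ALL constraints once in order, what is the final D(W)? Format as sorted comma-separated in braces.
Constraint 1 (U < V) on D(U)={3,4,6,7,8,9} D(V)={4,6,7,9}: U {3,4,6,7,8,9}->{3,4,6,7,8}
Constraint 2 (U < X) on D(U)={3,4,6,7,8} D(X)={5,7,9}: no change
Constraint 3 (W + X = U) on D(W)={3,4,5,6,8} D(X)={5,7,9} D(U)={3,4,6,7,8}: W {3,4,5,6,8}->{3}; X {5,7,9}->{5}; U {3,4,6,7,8}->{8}
So after all 3 constraints: D(W) = {3}

Answer: {3}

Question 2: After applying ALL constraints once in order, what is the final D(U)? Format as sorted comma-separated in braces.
Answer: {8}

Derivation:
Constraint 1 (U < V) on D(U)={3,4,6,7,8,9} D(V)={4,6,7,9}: U {3,4,6,7,8,9}->{3,4,6,7,8}
Constraint 2 (U < X) on D(U)={3,4,6,7,8} D(X)={5,7,9}: no change
Constraint 3 (W + X = U) on D(W)={3,4,5,6,8} D(X)={5,7,9} D(U)={3,4,6,7,8}: W {3,4,5,6,8}->{3}; X {5,7,9}->{5}; U {3,4,6,7,8}->{8}
So after all 3 constraints: D(U) = {8}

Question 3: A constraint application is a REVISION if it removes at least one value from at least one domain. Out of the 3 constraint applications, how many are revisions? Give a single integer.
Constraint 1 (U < V) on D(U)={3,4,6,7,8,9} D(V)={4,6,7,9}: U {3,4,6,7,8,9}->{3,4,6,7,8} => REVISION
Constraint 2 (U < X) on D(U)={3,4,6,7,8} D(X)={5,7,9}: no change => not a revision
Constraint 3 (W + X = U) on D(W)={3,4,5,6,8} D(X)={5,7,9} D(U)={3,4,6,7,8}: W {3,4,5,6,8}->{3}; X {5,7,9}->{5}; U {3,4,6,7,8}->{8} => REVISION
Total revisions = 2

Answer: 2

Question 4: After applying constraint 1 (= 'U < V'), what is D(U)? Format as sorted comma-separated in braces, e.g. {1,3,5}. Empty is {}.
Answer: {3,4,6,7,8}

Derivation:
Constraint 1 (U < V) on D(U)={3,4,6,7,8,9} D(V)={4,6,7,9}: U {3,4,6,7,8,9}->{3,4,6,7,8}
So after constraint 1: D(U) = {3,4,6,7,8}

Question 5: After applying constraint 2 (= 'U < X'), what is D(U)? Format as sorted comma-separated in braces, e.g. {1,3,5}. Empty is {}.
Answer: {3,4,6,7,8}

Derivation:
Constraint 1 (U < V) on D(U)={3,4,6,7,8,9} D(V)={4,6,7,9}: U {3,4,6,7,8,9}->{3,4,6,7,8}
Constraint 2 (U < X) on D(U)={3,4,6,7,8} D(X)={5,7,9}: no change
So after constraint 2: D(U) = {3,4,6,7,8}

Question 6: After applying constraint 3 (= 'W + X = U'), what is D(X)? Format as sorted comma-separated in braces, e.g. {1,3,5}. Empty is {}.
Answer: {5}

Derivation:
Constraint 1 (U < V) on D(U)={3,4,6,7,8,9} D(V)={4,6,7,9}: U {3,4,6,7,8,9}->{3,4,6,7,8}
Constraint 2 (U < X) on D(U)={3,4,6,7,8} D(X)={5,7,9}: no change
Constraint 3 (W + X = U) on D(W)={3,4,5,6,8} D(X)={5,7,9} D(U)={3,4,6,7,8}: W {3,4,5,6,8}->{3}; X {5,7,9}->{5}; U {3,4,6,7,8}->{8}
So after constraint 3: D(X) = {5}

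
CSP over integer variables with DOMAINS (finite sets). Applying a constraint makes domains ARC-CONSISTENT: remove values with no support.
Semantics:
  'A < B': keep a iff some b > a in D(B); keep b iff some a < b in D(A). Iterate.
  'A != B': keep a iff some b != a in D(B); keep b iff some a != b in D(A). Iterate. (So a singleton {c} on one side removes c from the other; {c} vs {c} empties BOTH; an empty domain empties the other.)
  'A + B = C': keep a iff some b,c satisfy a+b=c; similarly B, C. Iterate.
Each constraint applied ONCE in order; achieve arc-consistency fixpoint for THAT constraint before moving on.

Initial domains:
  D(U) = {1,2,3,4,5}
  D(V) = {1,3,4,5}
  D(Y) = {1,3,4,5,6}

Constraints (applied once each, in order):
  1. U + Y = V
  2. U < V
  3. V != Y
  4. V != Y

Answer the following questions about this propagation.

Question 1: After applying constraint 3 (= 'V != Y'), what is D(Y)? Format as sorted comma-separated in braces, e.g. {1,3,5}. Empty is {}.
Constraint 1 (U + Y = V) on D(U)={1,2,3,4,5} D(Y)={1,3,4,5,6} D(V)={1,3,4,5}: U {1,2,3,4,5}->{1,2,3,4}; Y {1,3,4,5,6}->{1,3,4}; V {1,3,4,5}->{3,4,5}
Constraint 2 (U < V) on D(U)={1,2,3,4} D(V)={3,4,5}: no change
Constraint 3 (V != Y) on D(V)={3,4,5} D(Y)={1,3,4}: no change
So after constraint 3: D(Y) = {1,3,4}

Answer: {1,3,4}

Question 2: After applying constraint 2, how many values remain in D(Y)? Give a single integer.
Answer: 3

Derivation:
Constraint 1 (U + Y = V) on D(U)={1,2,3,4,5} D(Y)={1,3,4,5,6} D(V)={1,3,4,5}: U {1,2,3,4,5}->{1,2,3,4}; Y {1,3,4,5,6}->{1,3,4}; V {1,3,4,5}->{3,4,5}
Constraint 2 (U < V) on D(U)={1,2,3,4} D(V)={3,4,5}: no change
So after constraint 2: D(Y)={1,3,4}, size = 3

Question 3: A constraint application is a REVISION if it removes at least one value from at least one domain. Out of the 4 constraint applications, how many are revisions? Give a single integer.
Constraint 1 (U + Y = V) on D(U)={1,2,3,4,5} D(Y)={1,3,4,5,6} D(V)={1,3,4,5}: U {1,2,3,4,5}->{1,2,3,4}; Y {1,3,4,5,6}->{1,3,4}; V {1,3,4,5}->{3,4,5} => REVISION
Constraint 2 (U < V) on D(U)={1,2,3,4} D(V)={3,4,5}: no change => not a revision
Constraint 3 (V != Y) on D(V)={3,4,5} D(Y)={1,3,4}: no change => not a revision
Constraint 4 (V != Y) on D(V)={3,4,5} D(Y)={1,3,4}: no change => not a revision
Total revisions = 1

Answer: 1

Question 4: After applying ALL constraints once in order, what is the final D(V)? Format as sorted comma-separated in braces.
Answer: {3,4,5}

Derivation:
Constraint 1 (U + Y = V) on D(U)={1,2,3,4,5} D(Y)={1,3,4,5,6} D(V)={1,3,4,5}: U {1,2,3,4,5}->{1,2,3,4}; Y {1,3,4,5,6}->{1,3,4}; V {1,3,4,5}->{3,4,5}
Constraint 2 (U < V) on D(U)={1,2,3,4} D(V)={3,4,5}: no change
Constraint 3 (V != Y) on D(V)={3,4,5} D(Y)={1,3,4}: no change
Constraint 4 (V != Y) on D(V)={3,4,5} D(Y)={1,3,4}: no change
So after all 4 constraints: D(V) = {3,4,5}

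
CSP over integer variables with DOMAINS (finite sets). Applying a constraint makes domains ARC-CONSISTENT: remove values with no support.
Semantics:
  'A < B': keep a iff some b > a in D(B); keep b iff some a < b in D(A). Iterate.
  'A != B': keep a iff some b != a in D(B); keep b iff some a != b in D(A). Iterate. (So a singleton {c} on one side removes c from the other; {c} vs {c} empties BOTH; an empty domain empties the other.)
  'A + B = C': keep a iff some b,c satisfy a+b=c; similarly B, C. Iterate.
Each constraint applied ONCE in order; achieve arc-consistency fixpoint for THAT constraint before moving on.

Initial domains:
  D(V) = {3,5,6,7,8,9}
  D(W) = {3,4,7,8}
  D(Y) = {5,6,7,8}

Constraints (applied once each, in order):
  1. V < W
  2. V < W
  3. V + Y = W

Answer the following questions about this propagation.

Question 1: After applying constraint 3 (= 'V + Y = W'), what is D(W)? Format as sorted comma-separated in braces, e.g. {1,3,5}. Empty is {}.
Answer: {8}

Derivation:
Constraint 1 (V < W) on D(V)={3,5,6,7,8,9} D(W)={3,4,7,8}: V {3,5,6,7,8,9}->{3,5,6,7}; W {3,4,7,8}->{4,7,8}
Constraint 2 (V < W) on D(V)={3,5,6,7} D(W)={4,7,8}: no change
Constraint 3 (V + Y = W) on D(V)={3,5,6,7} D(Y)={5,6,7,8} D(W)={4,7,8}: V {3,5,6,7}->{3}; Y {5,6,7,8}->{5}; W {4,7,8}->{8}
So after constraint 3: D(W) = {8}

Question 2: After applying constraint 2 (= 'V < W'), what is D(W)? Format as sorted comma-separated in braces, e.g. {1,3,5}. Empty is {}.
Constraint 1 (V < W) on D(V)={3,5,6,7,8,9} D(W)={3,4,7,8}: V {3,5,6,7,8,9}->{3,5,6,7}; W {3,4,7,8}->{4,7,8}
Constraint 2 (V < W) on D(V)={3,5,6,7} D(W)={4,7,8}: no change
So after constraint 2: D(W) = {4,7,8}

Answer: {4,7,8}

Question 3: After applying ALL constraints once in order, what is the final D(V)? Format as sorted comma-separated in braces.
Answer: {3}

Derivation:
Constraint 1 (V < W) on D(V)={3,5,6,7,8,9} D(W)={3,4,7,8}: V {3,5,6,7,8,9}->{3,5,6,7}; W {3,4,7,8}->{4,7,8}
Constraint 2 (V < W) on D(V)={3,5,6,7} D(W)={4,7,8}: no change
Constraint 3 (V + Y = W) on D(V)={3,5,6,7} D(Y)={5,6,7,8} D(W)={4,7,8}: V {3,5,6,7}->{3}; Y {5,6,7,8}->{5}; W {4,7,8}->{8}
So after all 3 constraints: D(V) = {3}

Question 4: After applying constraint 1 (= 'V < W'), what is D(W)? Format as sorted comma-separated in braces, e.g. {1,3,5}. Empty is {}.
Answer: {4,7,8}

Derivation:
Constraint 1 (V < W) on D(V)={3,5,6,7,8,9} D(W)={3,4,7,8}: V {3,5,6,7,8,9}->{3,5,6,7}; W {3,4,7,8}->{4,7,8}
So after constraint 1: D(W) = {4,7,8}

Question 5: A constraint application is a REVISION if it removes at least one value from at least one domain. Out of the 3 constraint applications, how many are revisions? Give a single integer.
Answer: 2

Derivation:
Constraint 1 (V < W) on D(V)={3,5,6,7,8,9} D(W)={3,4,7,8}: V {3,5,6,7,8,9}->{3,5,6,7}; W {3,4,7,8}->{4,7,8} => REVISION
Constraint 2 (V < W) on D(V)={3,5,6,7} D(W)={4,7,8}: no change => not a revision
Constraint 3 (V + Y = W) on D(V)={3,5,6,7} D(Y)={5,6,7,8} D(W)={4,7,8}: V {3,5,6,7}->{3}; Y {5,6,7,8}->{5}; W {4,7,8}->{8} => REVISION
Total revisions = 2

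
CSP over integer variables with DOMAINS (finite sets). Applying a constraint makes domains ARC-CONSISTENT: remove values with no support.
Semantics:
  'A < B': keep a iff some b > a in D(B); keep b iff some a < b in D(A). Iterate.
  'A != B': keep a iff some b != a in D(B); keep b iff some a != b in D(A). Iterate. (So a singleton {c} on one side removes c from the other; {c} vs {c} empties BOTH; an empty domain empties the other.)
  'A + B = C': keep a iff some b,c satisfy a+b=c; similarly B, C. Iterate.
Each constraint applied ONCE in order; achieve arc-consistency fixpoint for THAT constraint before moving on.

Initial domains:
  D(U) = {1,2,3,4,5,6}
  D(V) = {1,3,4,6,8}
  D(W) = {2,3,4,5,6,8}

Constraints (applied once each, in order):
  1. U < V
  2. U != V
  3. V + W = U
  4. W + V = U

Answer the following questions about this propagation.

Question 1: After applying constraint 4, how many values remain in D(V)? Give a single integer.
Answer: 2

Derivation:
Constraint 1 (U < V) on D(U)={1,2,3,4,5,6} D(V)={1,3,4,6,8}: V {1,3,4,6,8}->{3,4,6,8}
Constraint 2 (U != V) on D(U)={1,2,3,4,5,6} D(V)={3,4,6,8}: no change
Constraint 3 (V + W = U) on D(V)={3,4,6,8} D(W)={2,3,4,5,6,8} D(U)={1,2,3,4,5,6}: V {3,4,6,8}->{3,4}; W {2,3,4,5,6,8}->{2,3}; U {1,2,3,4,5,6}->{5,6}
Constraint 4 (W + V = U) on D(W)={2,3} D(V)={3,4} D(U)={5,6}: no change
So after constraint 4: D(V)={3,4}, size = 2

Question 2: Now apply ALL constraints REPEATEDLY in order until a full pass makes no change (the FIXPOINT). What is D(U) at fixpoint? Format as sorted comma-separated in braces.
Answer: {}

Derivation:
pass 0 (initial): D(U)={1,2,3,4,5,6}
pass 1: U {1,2,3,4,5,6}->{5,6}; V {1,3,4,6,8}->{3,4}; W {2,3,4,5,6,8}->{2,3}
pass 2: U {5,6}->{}; V {3,4}->{}; W {2,3}->{}
pass 3: no change
Fixpoint after 3 passes: D(U) = {}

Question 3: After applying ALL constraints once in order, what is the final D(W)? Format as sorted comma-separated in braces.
Answer: {2,3}

Derivation:
Constraint 1 (U < V) on D(U)={1,2,3,4,5,6} D(V)={1,3,4,6,8}: V {1,3,4,6,8}->{3,4,6,8}
Constraint 2 (U != V) on D(U)={1,2,3,4,5,6} D(V)={3,4,6,8}: no change
Constraint 3 (V + W = U) on D(V)={3,4,6,8} D(W)={2,3,4,5,6,8} D(U)={1,2,3,4,5,6}: V {3,4,6,8}->{3,4}; W {2,3,4,5,6,8}->{2,3}; U {1,2,3,4,5,6}->{5,6}
Constraint 4 (W + V = U) on D(W)={2,3} D(V)={3,4} D(U)={5,6}: no change
So after all 4 constraints: D(W) = {2,3}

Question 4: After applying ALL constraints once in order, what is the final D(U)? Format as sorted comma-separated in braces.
Constraint 1 (U < V) on D(U)={1,2,3,4,5,6} D(V)={1,3,4,6,8}: V {1,3,4,6,8}->{3,4,6,8}
Constraint 2 (U != V) on D(U)={1,2,3,4,5,6} D(V)={3,4,6,8}: no change
Constraint 3 (V + W = U) on D(V)={3,4,6,8} D(W)={2,3,4,5,6,8} D(U)={1,2,3,4,5,6}: V {3,4,6,8}->{3,4}; W {2,3,4,5,6,8}->{2,3}; U {1,2,3,4,5,6}->{5,6}
Constraint 4 (W + V = U) on D(W)={2,3} D(V)={3,4} D(U)={5,6}: no change
So after all 4 constraints: D(U) = {5,6}

Answer: {5,6}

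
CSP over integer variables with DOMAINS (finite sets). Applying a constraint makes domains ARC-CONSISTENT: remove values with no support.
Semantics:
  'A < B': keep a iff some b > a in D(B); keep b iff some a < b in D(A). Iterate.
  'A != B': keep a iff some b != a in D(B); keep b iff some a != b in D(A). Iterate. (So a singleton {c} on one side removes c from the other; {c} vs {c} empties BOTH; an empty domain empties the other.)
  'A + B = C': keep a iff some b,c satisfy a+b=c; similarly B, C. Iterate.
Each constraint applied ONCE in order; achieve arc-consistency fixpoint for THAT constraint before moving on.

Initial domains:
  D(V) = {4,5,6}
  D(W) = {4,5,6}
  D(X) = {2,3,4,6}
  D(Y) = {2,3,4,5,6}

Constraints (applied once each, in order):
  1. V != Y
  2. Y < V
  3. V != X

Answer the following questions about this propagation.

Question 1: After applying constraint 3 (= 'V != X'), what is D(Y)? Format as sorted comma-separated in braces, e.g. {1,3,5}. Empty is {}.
Answer: {2,3,4,5}

Derivation:
Constraint 1 (V != Y) on D(V)={4,5,6} D(Y)={2,3,4,5,6}: no change
Constraint 2 (Y < V) on D(Y)={2,3,4,5,6} D(V)={4,5,6}: Y {2,3,4,5,6}->{2,3,4,5}
Constraint 3 (V != X) on D(V)={4,5,6} D(X)={2,3,4,6}: no change
So after constraint 3: D(Y) = {2,3,4,5}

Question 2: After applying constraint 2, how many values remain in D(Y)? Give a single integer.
Answer: 4

Derivation:
Constraint 1 (V != Y) on D(V)={4,5,6} D(Y)={2,3,4,5,6}: no change
Constraint 2 (Y < V) on D(Y)={2,3,4,5,6} D(V)={4,5,6}: Y {2,3,4,5,6}->{2,3,4,5}
So after constraint 2: D(Y)={2,3,4,5}, size = 4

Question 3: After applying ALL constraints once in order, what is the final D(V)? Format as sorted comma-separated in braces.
Answer: {4,5,6}

Derivation:
Constraint 1 (V != Y) on D(V)={4,5,6} D(Y)={2,3,4,5,6}: no change
Constraint 2 (Y < V) on D(Y)={2,3,4,5,6} D(V)={4,5,6}: Y {2,3,4,5,6}->{2,3,4,5}
Constraint 3 (V != X) on D(V)={4,5,6} D(X)={2,3,4,6}: no change
So after all 3 constraints: D(V) = {4,5,6}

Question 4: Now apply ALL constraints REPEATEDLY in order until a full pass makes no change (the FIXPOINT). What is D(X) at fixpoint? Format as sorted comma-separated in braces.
Answer: {2,3,4,6}

Derivation:
pass 0 (initial): D(X)={2,3,4,6}
pass 1: Y {2,3,4,5,6}->{2,3,4,5}
pass 2: no change
Fixpoint after 2 passes: D(X) = {2,3,4,6}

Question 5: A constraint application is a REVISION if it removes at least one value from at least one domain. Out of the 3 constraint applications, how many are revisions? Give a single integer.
Constraint 1 (V != Y) on D(V)={4,5,6} D(Y)={2,3,4,5,6}: no change => not a revision
Constraint 2 (Y < V) on D(Y)={2,3,4,5,6} D(V)={4,5,6}: Y {2,3,4,5,6}->{2,3,4,5} => REVISION
Constraint 3 (V != X) on D(V)={4,5,6} D(X)={2,3,4,6}: no change => not a revision
Total revisions = 1

Answer: 1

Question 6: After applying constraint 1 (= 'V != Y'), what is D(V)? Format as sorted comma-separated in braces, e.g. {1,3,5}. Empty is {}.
Answer: {4,5,6}

Derivation:
Constraint 1 (V != Y) on D(V)={4,5,6} D(Y)={2,3,4,5,6}: no change
So after constraint 1: D(V) = {4,5,6}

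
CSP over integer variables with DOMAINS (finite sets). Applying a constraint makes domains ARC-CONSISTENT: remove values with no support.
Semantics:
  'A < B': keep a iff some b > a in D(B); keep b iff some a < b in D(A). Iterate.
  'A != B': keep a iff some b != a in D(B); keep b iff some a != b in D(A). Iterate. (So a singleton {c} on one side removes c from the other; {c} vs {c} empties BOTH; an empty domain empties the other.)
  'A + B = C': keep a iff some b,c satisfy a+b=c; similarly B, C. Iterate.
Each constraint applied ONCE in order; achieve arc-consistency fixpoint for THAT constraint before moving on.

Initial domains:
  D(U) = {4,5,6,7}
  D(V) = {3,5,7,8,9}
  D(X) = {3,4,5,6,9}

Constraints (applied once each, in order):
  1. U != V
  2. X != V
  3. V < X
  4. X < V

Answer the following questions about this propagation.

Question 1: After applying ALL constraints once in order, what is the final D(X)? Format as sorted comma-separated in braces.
Constraint 1 (U != V) on D(U)={4,5,6,7} D(V)={3,5,7,8,9}: no change
Constraint 2 (X != V) on D(X)={3,4,5,6,9} D(V)={3,5,7,8,9}: no change
Constraint 3 (V < X) on D(V)={3,5,7,8,9} D(X)={3,4,5,6,9}: V {3,5,7,8,9}->{3,5,7,8}; X {3,4,5,6,9}->{4,5,6,9}
Constraint 4 (X < V) on D(X)={4,5,6,9} D(V)={3,5,7,8}: X {4,5,6,9}->{4,5,6}; V {3,5,7,8}->{5,7,8}
So after all 4 constraints: D(X) = {4,5,6}

Answer: {4,5,6}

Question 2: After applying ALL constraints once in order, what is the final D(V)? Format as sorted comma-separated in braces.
Constraint 1 (U != V) on D(U)={4,5,6,7} D(V)={3,5,7,8,9}: no change
Constraint 2 (X != V) on D(X)={3,4,5,6,9} D(V)={3,5,7,8,9}: no change
Constraint 3 (V < X) on D(V)={3,5,7,8,9} D(X)={3,4,5,6,9}: V {3,5,7,8,9}->{3,5,7,8}; X {3,4,5,6,9}->{4,5,6,9}
Constraint 4 (X < V) on D(X)={4,5,6,9} D(V)={3,5,7,8}: X {4,5,6,9}->{4,5,6}; V {3,5,7,8}->{5,7,8}
So after all 4 constraints: D(V) = {5,7,8}

Answer: {5,7,8}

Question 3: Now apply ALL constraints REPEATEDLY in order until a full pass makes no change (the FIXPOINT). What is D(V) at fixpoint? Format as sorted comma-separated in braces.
Answer: {}

Derivation:
pass 0 (initial): D(V)={3,5,7,8,9}
pass 1: V {3,5,7,8,9}->{5,7,8}; X {3,4,5,6,9}->{4,5,6}
pass 2: V {5,7,8}->{}; X {4,5,6}->{}
pass 3: U {4,5,6,7}->{}
pass 4: no change
Fixpoint after 4 passes: D(V) = {}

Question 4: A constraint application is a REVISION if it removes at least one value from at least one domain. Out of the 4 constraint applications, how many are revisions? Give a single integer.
Answer: 2

Derivation:
Constraint 1 (U != V) on D(U)={4,5,6,7} D(V)={3,5,7,8,9}: no change => not a revision
Constraint 2 (X != V) on D(X)={3,4,5,6,9} D(V)={3,5,7,8,9}: no change => not a revision
Constraint 3 (V < X) on D(V)={3,5,7,8,9} D(X)={3,4,5,6,9}: V {3,5,7,8,9}->{3,5,7,8}; X {3,4,5,6,9}->{4,5,6,9} => REVISION
Constraint 4 (X < V) on D(X)={4,5,6,9} D(V)={3,5,7,8}: X {4,5,6,9}->{4,5,6}; V {3,5,7,8}->{5,7,8} => REVISION
Total revisions = 2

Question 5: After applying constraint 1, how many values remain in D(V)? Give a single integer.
Constraint 1 (U != V) on D(U)={4,5,6,7} D(V)={3,5,7,8,9}: no change
So after constraint 1: D(V)={3,5,7,8,9}, size = 5

Answer: 5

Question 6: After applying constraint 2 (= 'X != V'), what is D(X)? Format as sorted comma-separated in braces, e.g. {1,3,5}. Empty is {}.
Constraint 1 (U != V) on D(U)={4,5,6,7} D(V)={3,5,7,8,9}: no change
Constraint 2 (X != V) on D(X)={3,4,5,6,9} D(V)={3,5,7,8,9}: no change
So after constraint 2: D(X) = {3,4,5,6,9}

Answer: {3,4,5,6,9}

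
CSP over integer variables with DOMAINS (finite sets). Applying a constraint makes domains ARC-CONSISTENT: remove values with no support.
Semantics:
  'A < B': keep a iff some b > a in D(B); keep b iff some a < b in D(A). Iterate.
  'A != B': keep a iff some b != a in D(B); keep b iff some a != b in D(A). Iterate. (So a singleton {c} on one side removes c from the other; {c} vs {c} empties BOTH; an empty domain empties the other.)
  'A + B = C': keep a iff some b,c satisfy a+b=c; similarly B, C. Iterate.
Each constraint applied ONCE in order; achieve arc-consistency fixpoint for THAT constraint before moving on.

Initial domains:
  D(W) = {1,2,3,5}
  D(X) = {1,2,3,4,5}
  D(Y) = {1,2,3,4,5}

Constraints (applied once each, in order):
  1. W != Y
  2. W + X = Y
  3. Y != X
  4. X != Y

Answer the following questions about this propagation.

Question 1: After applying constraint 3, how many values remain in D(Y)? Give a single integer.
Answer: 4

Derivation:
Constraint 1 (W != Y) on D(W)={1,2,3,5} D(Y)={1,2,3,4,5}: no change
Constraint 2 (W + X = Y) on D(W)={1,2,3,5} D(X)={1,2,3,4,5} D(Y)={1,2,3,4,5}: W {1,2,3,5}->{1,2,3}; X {1,2,3,4,5}->{1,2,3,4}; Y {1,2,3,4,5}->{2,3,4,5}
Constraint 3 (Y != X) on D(Y)={2,3,4,5} D(X)={1,2,3,4}: no change
So after constraint 3: D(Y)={2,3,4,5}, size = 4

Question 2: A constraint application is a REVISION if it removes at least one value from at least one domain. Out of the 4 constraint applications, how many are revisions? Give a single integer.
Constraint 1 (W != Y) on D(W)={1,2,3,5} D(Y)={1,2,3,4,5}: no change => not a revision
Constraint 2 (W + X = Y) on D(W)={1,2,3,5} D(X)={1,2,3,4,5} D(Y)={1,2,3,4,5}: W {1,2,3,5}->{1,2,3}; X {1,2,3,4,5}->{1,2,3,4}; Y {1,2,3,4,5}->{2,3,4,5} => REVISION
Constraint 3 (Y != X) on D(Y)={2,3,4,5} D(X)={1,2,3,4}: no change => not a revision
Constraint 4 (X != Y) on D(X)={1,2,3,4} D(Y)={2,3,4,5}: no change => not a revision
Total revisions = 1

Answer: 1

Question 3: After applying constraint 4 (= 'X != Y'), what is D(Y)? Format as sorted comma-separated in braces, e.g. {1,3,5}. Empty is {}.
Answer: {2,3,4,5}

Derivation:
Constraint 1 (W != Y) on D(W)={1,2,3,5} D(Y)={1,2,3,4,5}: no change
Constraint 2 (W + X = Y) on D(W)={1,2,3,5} D(X)={1,2,3,4,5} D(Y)={1,2,3,4,5}: W {1,2,3,5}->{1,2,3}; X {1,2,3,4,5}->{1,2,3,4}; Y {1,2,3,4,5}->{2,3,4,5}
Constraint 3 (Y != X) on D(Y)={2,3,4,5} D(X)={1,2,3,4}: no change
Constraint 4 (X != Y) on D(X)={1,2,3,4} D(Y)={2,3,4,5}: no change
So after constraint 4: D(Y) = {2,3,4,5}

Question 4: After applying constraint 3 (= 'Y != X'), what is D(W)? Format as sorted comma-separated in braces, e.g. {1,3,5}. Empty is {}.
Constraint 1 (W != Y) on D(W)={1,2,3,5} D(Y)={1,2,3,4,5}: no change
Constraint 2 (W + X = Y) on D(W)={1,2,3,5} D(X)={1,2,3,4,5} D(Y)={1,2,3,4,5}: W {1,2,3,5}->{1,2,3}; X {1,2,3,4,5}->{1,2,3,4}; Y {1,2,3,4,5}->{2,3,4,5}
Constraint 3 (Y != X) on D(Y)={2,3,4,5} D(X)={1,2,3,4}: no change
So after constraint 3: D(W) = {1,2,3}

Answer: {1,2,3}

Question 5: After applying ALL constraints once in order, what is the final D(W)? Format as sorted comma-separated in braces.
Constraint 1 (W != Y) on D(W)={1,2,3,5} D(Y)={1,2,3,4,5}: no change
Constraint 2 (W + X = Y) on D(W)={1,2,3,5} D(X)={1,2,3,4,5} D(Y)={1,2,3,4,5}: W {1,2,3,5}->{1,2,3}; X {1,2,3,4,5}->{1,2,3,4}; Y {1,2,3,4,5}->{2,3,4,5}
Constraint 3 (Y != X) on D(Y)={2,3,4,5} D(X)={1,2,3,4}: no change
Constraint 4 (X != Y) on D(X)={1,2,3,4} D(Y)={2,3,4,5}: no change
So after all 4 constraints: D(W) = {1,2,3}

Answer: {1,2,3}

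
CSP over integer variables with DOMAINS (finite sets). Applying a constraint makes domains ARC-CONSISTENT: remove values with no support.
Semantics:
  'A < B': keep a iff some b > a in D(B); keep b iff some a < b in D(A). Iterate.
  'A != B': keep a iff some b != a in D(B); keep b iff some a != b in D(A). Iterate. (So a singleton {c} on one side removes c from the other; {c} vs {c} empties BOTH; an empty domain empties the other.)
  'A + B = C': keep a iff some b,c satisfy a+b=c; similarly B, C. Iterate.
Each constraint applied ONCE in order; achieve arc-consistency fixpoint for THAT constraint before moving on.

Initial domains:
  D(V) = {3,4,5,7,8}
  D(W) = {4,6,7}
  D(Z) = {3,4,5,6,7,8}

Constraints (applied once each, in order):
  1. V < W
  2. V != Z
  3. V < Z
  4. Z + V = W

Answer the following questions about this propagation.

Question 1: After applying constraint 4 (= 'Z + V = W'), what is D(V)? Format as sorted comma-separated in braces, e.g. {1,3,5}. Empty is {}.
Answer: {3}

Derivation:
Constraint 1 (V < W) on D(V)={3,4,5,7,8} D(W)={4,6,7}: V {3,4,5,7,8}->{3,4,5}
Constraint 2 (V != Z) on D(V)={3,4,5} D(Z)={3,4,5,6,7,8}: no change
Constraint 3 (V < Z) on D(V)={3,4,5} D(Z)={3,4,5,6,7,8}: Z {3,4,5,6,7,8}->{4,5,6,7,8}
Constraint 4 (Z + V = W) on D(Z)={4,5,6,7,8} D(V)={3,4,5} D(W)={4,6,7}: Z {4,5,6,7,8}->{4}; V {3,4,5}->{3}; W {4,6,7}->{7}
So after constraint 4: D(V) = {3}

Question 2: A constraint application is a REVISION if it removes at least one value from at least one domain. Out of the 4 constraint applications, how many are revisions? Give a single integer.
Constraint 1 (V < W) on D(V)={3,4,5,7,8} D(W)={4,6,7}: V {3,4,5,7,8}->{3,4,5} => REVISION
Constraint 2 (V != Z) on D(V)={3,4,5} D(Z)={3,4,5,6,7,8}: no change => not a revision
Constraint 3 (V < Z) on D(V)={3,4,5} D(Z)={3,4,5,6,7,8}: Z {3,4,5,6,7,8}->{4,5,6,7,8} => REVISION
Constraint 4 (Z + V = W) on D(Z)={4,5,6,7,8} D(V)={3,4,5} D(W)={4,6,7}: Z {4,5,6,7,8}->{4}; V {3,4,5}->{3}; W {4,6,7}->{7} => REVISION
Total revisions = 3

Answer: 3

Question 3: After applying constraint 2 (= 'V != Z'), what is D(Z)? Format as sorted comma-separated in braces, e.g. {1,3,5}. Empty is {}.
Constraint 1 (V < W) on D(V)={3,4,5,7,8} D(W)={4,6,7}: V {3,4,5,7,8}->{3,4,5}
Constraint 2 (V != Z) on D(V)={3,4,5} D(Z)={3,4,5,6,7,8}: no change
So after constraint 2: D(Z) = {3,4,5,6,7,8}

Answer: {3,4,5,6,7,8}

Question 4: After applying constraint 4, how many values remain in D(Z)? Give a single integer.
Answer: 1

Derivation:
Constraint 1 (V < W) on D(V)={3,4,5,7,8} D(W)={4,6,7}: V {3,4,5,7,8}->{3,4,5}
Constraint 2 (V != Z) on D(V)={3,4,5} D(Z)={3,4,5,6,7,8}: no change
Constraint 3 (V < Z) on D(V)={3,4,5} D(Z)={3,4,5,6,7,8}: Z {3,4,5,6,7,8}->{4,5,6,7,8}
Constraint 4 (Z + V = W) on D(Z)={4,5,6,7,8} D(V)={3,4,5} D(W)={4,6,7}: Z {4,5,6,7,8}->{4}; V {3,4,5}->{3}; W {4,6,7}->{7}
So after constraint 4: D(Z)={4}, size = 1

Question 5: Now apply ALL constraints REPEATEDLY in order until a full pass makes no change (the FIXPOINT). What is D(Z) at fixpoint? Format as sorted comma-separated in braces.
Answer: {4}

Derivation:
pass 0 (initial): D(Z)={3,4,5,6,7,8}
pass 1: V {3,4,5,7,8}->{3}; W {4,6,7}->{7}; Z {3,4,5,6,7,8}->{4}
pass 2: no change
Fixpoint after 2 passes: D(Z) = {4}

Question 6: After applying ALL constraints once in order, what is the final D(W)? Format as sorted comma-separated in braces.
Answer: {7}

Derivation:
Constraint 1 (V < W) on D(V)={3,4,5,7,8} D(W)={4,6,7}: V {3,4,5,7,8}->{3,4,5}
Constraint 2 (V != Z) on D(V)={3,4,5} D(Z)={3,4,5,6,7,8}: no change
Constraint 3 (V < Z) on D(V)={3,4,5} D(Z)={3,4,5,6,7,8}: Z {3,4,5,6,7,8}->{4,5,6,7,8}
Constraint 4 (Z + V = W) on D(Z)={4,5,6,7,8} D(V)={3,4,5} D(W)={4,6,7}: Z {4,5,6,7,8}->{4}; V {3,4,5}->{3}; W {4,6,7}->{7}
So after all 4 constraints: D(W) = {7}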